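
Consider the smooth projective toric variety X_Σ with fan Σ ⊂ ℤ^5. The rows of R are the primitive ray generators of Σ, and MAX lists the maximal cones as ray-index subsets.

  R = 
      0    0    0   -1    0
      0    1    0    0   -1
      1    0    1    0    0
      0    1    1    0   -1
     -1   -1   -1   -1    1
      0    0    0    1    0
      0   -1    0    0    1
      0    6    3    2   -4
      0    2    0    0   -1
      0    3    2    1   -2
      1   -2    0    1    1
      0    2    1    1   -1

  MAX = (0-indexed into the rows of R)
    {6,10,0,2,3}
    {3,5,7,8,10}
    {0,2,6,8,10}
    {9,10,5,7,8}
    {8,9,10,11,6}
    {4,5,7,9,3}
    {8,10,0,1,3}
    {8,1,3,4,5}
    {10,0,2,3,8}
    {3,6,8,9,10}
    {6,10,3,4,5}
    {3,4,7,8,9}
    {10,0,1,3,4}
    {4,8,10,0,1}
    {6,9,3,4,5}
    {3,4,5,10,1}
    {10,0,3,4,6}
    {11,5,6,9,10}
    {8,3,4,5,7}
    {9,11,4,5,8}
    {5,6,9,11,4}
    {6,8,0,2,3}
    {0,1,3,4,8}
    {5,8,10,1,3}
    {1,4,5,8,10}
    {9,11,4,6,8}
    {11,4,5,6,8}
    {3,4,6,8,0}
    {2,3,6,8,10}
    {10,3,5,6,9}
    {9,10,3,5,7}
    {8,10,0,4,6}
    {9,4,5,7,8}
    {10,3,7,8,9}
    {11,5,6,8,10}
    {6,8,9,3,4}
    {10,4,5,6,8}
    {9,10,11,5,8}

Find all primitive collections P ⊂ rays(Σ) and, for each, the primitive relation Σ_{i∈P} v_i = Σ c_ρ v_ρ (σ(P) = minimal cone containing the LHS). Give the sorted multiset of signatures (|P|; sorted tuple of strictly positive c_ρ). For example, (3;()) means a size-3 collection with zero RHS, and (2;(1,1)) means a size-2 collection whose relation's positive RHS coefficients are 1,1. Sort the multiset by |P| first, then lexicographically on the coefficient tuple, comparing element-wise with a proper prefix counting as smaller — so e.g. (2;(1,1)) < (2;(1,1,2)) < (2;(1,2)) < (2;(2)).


|primitive collections| = 25. Relations:

  P = {0,5}:  v_{0} + v_{5} = 0 ; sig = (2;())
  P = {1,6}:  v_{1} + v_{6} = 0 ; sig = (2;())
  P = {3,11}:  v_{3} + v_{11} = v_{9} ; sig = (2;(1))
  P = {2,4}:  v_{2} + v_{4} = v_{0} + v_{6} ; sig = (2;(1,1))
  P = {6,7}:  v_{6} + v_{7} = v_{9} + v_{11} ; sig = (2;(1,1))
  P = {0,7}:  v_{0} + v_{7} = v_{3} + v_{8} + v_{9} ; sig = (2;(1,1,1))
  P = {0,11}:  v_{0} + v_{11} = v_{3} + v_{6} + v_{8} ; sig = (2;(1,1,1))
  P = {1,11}:  v_{1} + v_{11} = v_{3} + v_{5} + v_{8} ; sig = (2;(1,1,1))
  P = {1,2}:  v_{1} + v_{2} = v_{0} + v_{3} + v_{8} + v_{10} ; sig = (2;(1,1,1,1))
  P = {2,5}:  v_{2} + v_{5} = v_{3} + v_{6} + v_{8} + v_{10} ; sig = (2;(1,1,1,1))
  P = {2,7}:  v_{2} + v_{7} = 2·v_{3} + v_{6} + 2·v_{8} + v_{9} + v_{10} ; sig = (2;(1,1,1,2,2))
  P = {0,9}:  v_{0} + v_{9} = 2·v_{3} + v_{6} + v_{8} ; sig = (2;(1,1,2))
  P = {1,9}:  v_{1} + v_{9} = 2·v_{3} + v_{5} + v_{8} ; sig = (2;(1,1,2))
  P = {7,11}:  v_{7} + v_{11} = v_{5} + v_{8} + 2·v_{9} ; sig = (2;(1,1,2))
  P = {2,11}:  v_{2} + v_{11} = 2·v_{3} + 2·v_{6} + 2·v_{8} + v_{10} ; sig = (2;(1,2,2,2))
  P = {2,9}:  v_{2} + v_{9} = 3·v_{3} + 2·v_{6} + 2·v_{8} + v_{10} ; sig = (2;(1,2,2,3))
  P = {1,7}:  v_{1} + v_{7} = 3·v_{3} + 2·v_{5} + 2·v_{8} ; sig = (2;(2,2,3))
  P = {4,7,10}:  v_{4} + v_{7} + v_{10} = v_{5} + v_{9} ; sig = (3;(1,1))
  P = {4,10,11}:  v_{4} + v_{10} + v_{11} = v_{5} + v_{6} ; sig = (3;(1,1))
  P = {4,9,10}:  v_{4} + v_{9} + v_{10} = v_{3} + v_{5} + v_{6} ; sig = (3;(1,1,1))
  P = {3,4,8,10}:  v_{3} + v_{4} + v_{8} + v_{10} = 0 ; sig = (4;())
  P = {3,5,6,8}:  v_{3} + v_{5} + v_{6} + v_{8} = v_{11} ; sig = (4;(1))
  P = {3,5,8,9}:  v_{3} + v_{5} + v_{8} + v_{9} = v_{7} ; sig = (4;(1))
  P = {5,6,8,9}:  v_{5} + v_{6} + v_{8} + v_{9} = 2·v_{11} ; sig = (4;(2))
  P = {0,3,6,8,10}:  v_{0} + v_{3} + v_{6} + v_{8} + v_{10} = v_{2} ; sig = (5;(1))

Signatures (|P|; sorted positive RHS coefficients), sorted:
[(2;()), (2;()), (2;(1)), (2;(1,1)), (2;(1,1)), (2;(1,1,1)), (2;(1,1,1)), (2;(1,1,1)), (2;(1,1,1,1)), (2;(1,1,1,1)), (2;(1,1,1,2,2)), (2;(1,1,2)), (2;(1,1,2)), (2;(1,1,2)), (2;(1,2,2,2)), (2;(1,2,2,3)), (2;(2,2,3)), (3;(1,1)), (3;(1,1)), (3;(1,1,1)), (4;()), (4;(1)), (4;(1)), (4;(2)), (5;(1))]


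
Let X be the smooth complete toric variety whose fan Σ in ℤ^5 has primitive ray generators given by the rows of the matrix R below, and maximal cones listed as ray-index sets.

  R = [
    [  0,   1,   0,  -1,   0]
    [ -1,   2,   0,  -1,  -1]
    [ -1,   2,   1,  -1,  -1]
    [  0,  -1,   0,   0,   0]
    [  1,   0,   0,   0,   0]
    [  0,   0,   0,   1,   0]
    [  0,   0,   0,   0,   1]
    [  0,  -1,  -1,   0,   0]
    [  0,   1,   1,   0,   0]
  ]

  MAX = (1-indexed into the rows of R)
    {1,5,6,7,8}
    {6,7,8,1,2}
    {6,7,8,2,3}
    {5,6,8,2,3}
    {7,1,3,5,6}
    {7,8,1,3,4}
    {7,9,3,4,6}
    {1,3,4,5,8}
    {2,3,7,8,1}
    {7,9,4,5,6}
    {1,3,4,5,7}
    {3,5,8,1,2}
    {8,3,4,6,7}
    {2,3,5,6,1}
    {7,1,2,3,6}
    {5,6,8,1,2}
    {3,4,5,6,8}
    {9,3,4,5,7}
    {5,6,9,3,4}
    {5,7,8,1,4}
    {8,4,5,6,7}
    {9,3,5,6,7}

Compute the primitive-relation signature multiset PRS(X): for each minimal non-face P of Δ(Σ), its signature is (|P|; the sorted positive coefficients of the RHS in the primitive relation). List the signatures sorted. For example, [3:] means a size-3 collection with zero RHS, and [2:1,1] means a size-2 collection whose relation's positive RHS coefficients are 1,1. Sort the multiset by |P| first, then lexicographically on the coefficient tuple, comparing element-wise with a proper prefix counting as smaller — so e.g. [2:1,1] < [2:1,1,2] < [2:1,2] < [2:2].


Minimal non-faces — 9 found among 9 rays, 22 max cones:

  P = {8,9}:  v_{8} + v_{9} = 0  so sig = [2:]
  P = {2,4}:  v_{2} + v_{4} = v_{3} + v_{8}  so sig = [2:1,1]
  P = {1,9}:  v_{1} + v_{9} = v_{3} + v_{5} + v_{7}  so sig = [2:1,1,1]
  P = {2,9}:  v_{2} + v_{9} = v_{1} + v_{3} + v_{6}  so sig = [2:1,1,1]
  P = {1,4,6}:  v_{1} + v_{4} + v_{6} = 0  so sig = [3:]
  P = {2,5,7}:  v_{2} + v_{5} + v_{7} = 2·v_{1} + v_{6}  so sig = [3:1,2]
  P = {1,3,6,8}:  v_{1} + v_{3} + v_{6} + v_{8} = v_{2}  so sig = [4:1]
  P = {3,5,7,8}:  v_{3} + v_{5} + v_{7} + v_{8} = v_{1}  so sig = [4:1]
  P = {3,4,5,6,7}:  v_{3} + v_{4} + v_{5} + v_{6} + v_{7} = v_{9}  so sig = [5:1]

so the primitive-relation signature multiset is
    [2:]
    [2:1,1]
    [2:1,1,1]
    [2:1,1,1]
    [3:]
    [3:1,2]
    [4:1]
    [4:1]
    [5:1]


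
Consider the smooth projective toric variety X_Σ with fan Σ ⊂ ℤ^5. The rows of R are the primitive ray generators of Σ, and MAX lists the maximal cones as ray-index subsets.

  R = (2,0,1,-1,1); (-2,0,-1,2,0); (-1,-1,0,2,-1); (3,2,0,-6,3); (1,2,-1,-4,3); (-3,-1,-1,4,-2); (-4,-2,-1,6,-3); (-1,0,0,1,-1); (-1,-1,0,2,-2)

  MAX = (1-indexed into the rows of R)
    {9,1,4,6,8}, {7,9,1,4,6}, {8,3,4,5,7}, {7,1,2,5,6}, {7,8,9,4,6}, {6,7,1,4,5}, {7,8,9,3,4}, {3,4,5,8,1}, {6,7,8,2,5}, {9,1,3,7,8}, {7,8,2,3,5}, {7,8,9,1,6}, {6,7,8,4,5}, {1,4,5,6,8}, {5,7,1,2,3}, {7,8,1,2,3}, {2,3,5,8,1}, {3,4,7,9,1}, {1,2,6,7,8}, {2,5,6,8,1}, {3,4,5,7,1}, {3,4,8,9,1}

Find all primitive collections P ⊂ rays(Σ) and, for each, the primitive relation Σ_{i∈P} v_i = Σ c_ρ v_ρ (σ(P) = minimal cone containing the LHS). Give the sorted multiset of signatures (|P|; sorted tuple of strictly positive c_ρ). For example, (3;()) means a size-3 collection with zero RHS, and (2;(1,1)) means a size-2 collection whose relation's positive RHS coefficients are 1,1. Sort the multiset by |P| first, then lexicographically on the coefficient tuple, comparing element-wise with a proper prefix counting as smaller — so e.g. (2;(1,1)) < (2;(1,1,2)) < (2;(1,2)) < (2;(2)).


6 minimal non-faces of Δ(Σ) (on 9 rays):

  P={2,4}:  v_{2} + v_{4} = v_{5} ; sig = (2;(1))
  P={2,9}:  v_{2} + v_{9} = v_{6} ; sig = (2;(1))
  P={3,6}:  v_{3} + v_{6} = v_{7} ; sig = (2;(1))
  P={5,9}:  v_{5} + v_{9} = v_{4} + v_{6} ; sig = (2;(1,1))
  P={1,4,7,8}:  v_{1} + v_{4} + v_{7} + v_{8} = 0 ; sig = (4;())
  P={1,5,7,8}:  v_{1} + v_{5} + v_{7} + v_{8} = v_{2} ; sig = (4;(1))

Sorted signature multiset PRS(X):
[(2;(1)), (2;(1)), (2;(1)), (2;(1,1)), (4;()), (4;(1))]


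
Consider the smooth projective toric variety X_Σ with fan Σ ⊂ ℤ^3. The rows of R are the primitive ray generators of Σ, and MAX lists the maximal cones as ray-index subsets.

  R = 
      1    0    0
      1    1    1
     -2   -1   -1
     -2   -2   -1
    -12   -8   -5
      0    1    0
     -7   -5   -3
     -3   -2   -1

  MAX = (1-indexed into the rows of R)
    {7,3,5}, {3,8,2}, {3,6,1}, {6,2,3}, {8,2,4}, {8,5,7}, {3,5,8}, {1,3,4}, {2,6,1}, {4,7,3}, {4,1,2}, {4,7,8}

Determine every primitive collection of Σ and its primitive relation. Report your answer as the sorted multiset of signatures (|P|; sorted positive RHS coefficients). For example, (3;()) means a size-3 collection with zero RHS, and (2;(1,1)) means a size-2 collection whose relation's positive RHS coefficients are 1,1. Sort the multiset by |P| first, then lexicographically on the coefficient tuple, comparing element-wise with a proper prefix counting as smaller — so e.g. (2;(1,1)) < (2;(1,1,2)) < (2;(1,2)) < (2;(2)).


Δ(Σ) — 8 vertices, 14 min non-faces:

  {1,8}:  v_{1} + v_{8} = v_{4}  →  sig = (2;(1))
  {4,6}:  v_{4} + v_{6} = v_{3}  →  sig = (2;(1))
  {1,5}:  v_{1} + v_{5} = v_{3} + v_{4} + v_{7}  →  sig = (2;(1,1,1))
  {1,7}:  v_{1} + v_{7} = v_{3} + 2·v_{4}  →  sig = (2;(1,2))
  {6,7}:  v_{6} + v_{7} = 2·v_{3} + v_{8}  →  sig = (2;(1,2))
  {6,8}:  v_{6} + v_{8} = v_{2} + 2·v_{3}  →  sig = (2;(1,2))
  {2,5}:  v_{2} + v_{5} = v_{3} + 3·v_{8}  →  sig = (2;(1,3))
  {2,7}:  v_{2} + v_{7} = 2·v_{8}  →  sig = (2;(2))
  {4,5}:  v_{4} + v_{5} = 2·v_{7}  →  sig = (2;(2))
  {5,6}:  v_{5} + v_{6} = 3·v_{3} + 2·v_{8}  →  sig = (2;(2,3))
  {1,2,3}:  v_{1} + v_{2} + v_{3} = 0  →  sig = (3;())
  {2,3,4}:  v_{2} + v_{3} + v_{4} = v_{8}  →  sig = (3;(1))
  {3,4,8}:  v_{3} + v_{4} + v_{8} = v_{7}  →  sig = (3;(1))
  {3,7,8}:  v_{3} + v_{7} + v_{8} = v_{5}  →  sig = (3;(1))

Signatures (|P|; sorted positive RHS coefficients), sorted:
    |P|=2: 10 collections, coeffs (1), (1), (1,1,1), (1,2), (1,2), (1,2), (1,3), (2), (2), (2,3)
    |P|=3: 4 collections, coeffs (), (1), (1), (1)


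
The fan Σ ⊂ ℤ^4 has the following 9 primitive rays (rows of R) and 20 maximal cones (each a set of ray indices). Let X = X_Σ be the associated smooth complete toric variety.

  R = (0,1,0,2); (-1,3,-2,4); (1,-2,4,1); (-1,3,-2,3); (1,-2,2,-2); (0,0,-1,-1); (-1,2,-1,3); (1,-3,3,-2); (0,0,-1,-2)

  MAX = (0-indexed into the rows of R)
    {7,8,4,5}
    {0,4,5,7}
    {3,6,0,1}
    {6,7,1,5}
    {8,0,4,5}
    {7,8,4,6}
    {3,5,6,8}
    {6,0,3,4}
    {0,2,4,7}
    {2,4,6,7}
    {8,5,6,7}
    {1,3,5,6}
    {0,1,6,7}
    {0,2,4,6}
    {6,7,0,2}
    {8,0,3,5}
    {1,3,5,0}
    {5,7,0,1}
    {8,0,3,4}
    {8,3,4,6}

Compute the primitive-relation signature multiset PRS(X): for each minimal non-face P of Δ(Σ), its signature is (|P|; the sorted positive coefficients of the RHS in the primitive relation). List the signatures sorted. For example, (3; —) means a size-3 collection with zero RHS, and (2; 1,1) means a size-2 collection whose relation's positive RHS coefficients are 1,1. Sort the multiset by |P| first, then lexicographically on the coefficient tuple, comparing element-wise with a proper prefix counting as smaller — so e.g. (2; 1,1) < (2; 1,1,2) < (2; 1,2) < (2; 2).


Minimal non-faces — 13 found among 9 rays, 20 max cones:

  • {1,4}:  v_{1} + v_{4} = v_{0}  so sig = (2; 1)
  • {1,8}:  v_{1} + v_{8} = v_{3} + v_{5}  so sig = (2; 1,1)
  • {2,5}:  v_{2} + v_{5} = v_{0} + v_{7}  so sig = (2; 1,1)
  • {3,7}:  v_{3} + v_{7} = v_{4} + v_{6}  so sig = (2; 1,1)
  • {1,2}:  v_{1} + v_{2} = 2·v_{0} + v_{6} + v_{7}  so sig = (2; 1,1,2)
  • {2,8}:  v_{2} + v_{8} = 2·v_{4} + v_{6}  so sig = (2; 1,2)
  • {2,3}:  v_{2} + v_{3} = v_{0} + 2·v_{4} + 2·v_{6}  so sig = (2; 1,2,2)
  • {4,5,6}:  v_{4} + v_{5} + v_{6} = 0  so sig = (3; —)
  • {0,5,6}:  v_{0} + v_{5} + v_{6} = v_{1}  so sig = (3; 1)
  • {0,6,8}:  v_{0} + v_{6} + v_{8} = v_{3}  so sig = (3; 1)
  • {0,7,8}:  v_{0} + v_{7} + v_{8} = v_{4}  so sig = (3; 1)
  • {3,4,5}:  v_{3} + v_{4} + v_{5} = v_{0} + v_{8}  so sig = (3; 1,1)
  • {0,4,6,7}:  v_{0} + v_{4} + v_{6} + v_{7} = v_{2}  so sig = (4; 1)

Sorted signature multiset PRS(X):
{ (2; 1),  (2; 1,1) ×3,  (2; 1,1,2),  (2; 1,2),  (2; 1,2,2),  (3; —),  (3; 1) ×3,  (3; 1,1),  (4; 1) }


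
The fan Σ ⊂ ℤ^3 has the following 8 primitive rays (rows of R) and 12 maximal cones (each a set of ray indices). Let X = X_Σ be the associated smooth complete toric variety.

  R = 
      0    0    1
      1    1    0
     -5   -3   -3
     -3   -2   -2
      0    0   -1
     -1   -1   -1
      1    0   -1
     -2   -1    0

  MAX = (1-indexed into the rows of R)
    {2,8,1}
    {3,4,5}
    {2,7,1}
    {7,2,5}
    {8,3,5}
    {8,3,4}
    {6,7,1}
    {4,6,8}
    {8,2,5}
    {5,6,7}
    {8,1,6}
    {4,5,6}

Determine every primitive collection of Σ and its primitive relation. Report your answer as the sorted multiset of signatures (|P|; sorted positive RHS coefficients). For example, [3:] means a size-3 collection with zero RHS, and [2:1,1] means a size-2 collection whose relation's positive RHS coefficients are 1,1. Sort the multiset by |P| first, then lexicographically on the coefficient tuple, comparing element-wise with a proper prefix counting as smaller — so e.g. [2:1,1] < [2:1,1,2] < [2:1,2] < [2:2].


Σ has 12 primitive collections:

  • {1,5}:  v_{1} + v_{5} = 0  →  sig = [2:]
  • {2,6}:  v_{2} + v_{6} = v_{5}  →  sig = [2:1]
  • {7,8}:  v_{7} + v_{8} = v_{6}  →  sig = [2:1]
  • {1,3}:  v_{1} + v_{3} = v_{4} + v_{8}  →  sig = [2:1,1]
  • {1,4}:  v_{1} + v_{4} = v_{6} + v_{8}  →  sig = [2:1,1]
  • {3,7}:  v_{3} + v_{7} = v_{4} + v_{5} + v_{6}  →  sig = [2:1,1,1]
  • {2,4}:  v_{2} + v_{4} = 2·v_{5} + v_{8}  →  sig = [2:1,2]
  • {4,7}:  v_{4} + v_{7} = v_{5} + 2·v_{6}  →  sig = [2:1,2]
  • {3,6}:  v_{3} + v_{6} = 2·v_{4}  →  sig = [2:2]
  • {2,3}:  v_{2} + v_{3} = 3·v_{5} + 2·v_{8}  →  sig = [2:2,3]
  • {4,5,8}:  v_{4} + v_{5} + v_{8} = v_{3}  →  sig = [3:1]
  • {5,6,8}:  v_{5} + v_{6} + v_{8} = v_{4}  →  sig = [3:1]

Sorted signature multiset PRS(X):
{ [2:],  [2:1] ×2,  [2:1,1] ×2,  [2:1,1,1],  [2:1,2] ×2,  [2:2],  [2:2,3],  [3:1] ×2 }


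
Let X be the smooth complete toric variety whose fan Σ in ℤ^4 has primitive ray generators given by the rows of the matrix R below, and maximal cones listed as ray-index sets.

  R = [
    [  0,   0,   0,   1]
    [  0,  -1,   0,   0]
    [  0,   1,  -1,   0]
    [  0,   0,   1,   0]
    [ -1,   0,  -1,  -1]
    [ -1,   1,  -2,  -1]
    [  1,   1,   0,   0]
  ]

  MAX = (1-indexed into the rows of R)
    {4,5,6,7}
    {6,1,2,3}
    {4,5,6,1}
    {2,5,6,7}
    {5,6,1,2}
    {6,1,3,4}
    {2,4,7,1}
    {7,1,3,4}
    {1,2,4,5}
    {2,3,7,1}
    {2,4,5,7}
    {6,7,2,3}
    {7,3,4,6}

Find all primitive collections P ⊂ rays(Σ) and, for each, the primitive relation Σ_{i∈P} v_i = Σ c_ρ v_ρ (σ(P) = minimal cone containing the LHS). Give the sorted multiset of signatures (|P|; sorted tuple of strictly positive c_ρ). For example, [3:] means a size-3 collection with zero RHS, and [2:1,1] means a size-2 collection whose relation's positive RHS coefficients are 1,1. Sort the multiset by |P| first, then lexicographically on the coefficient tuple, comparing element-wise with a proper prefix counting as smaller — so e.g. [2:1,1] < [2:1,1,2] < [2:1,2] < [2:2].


5 collections generate NE(X_Σ); each relation:

  {3,5}:  v_{3} + v_{5} = v_{6} ; sig = [2:1]
  {2,3,4}:  v_{2} + v_{3} + v_{4} = 0 ; sig = [3:]
  {1,5,7}:  v_{1} + v_{5} + v_{7} = v_{3} ; sig = [3:1]
  {2,4,6}:  v_{2} + v_{4} + v_{6} = v_{5} ; sig = [3:1]
  {1,6,7}:  v_{1} + v_{6} + v_{7} = 2·v_{3} ; sig = [3:2]

Sorted signature multiset PRS(X):
{ [2:1],  [3:],  [3:1] ×2,  [3:2] }


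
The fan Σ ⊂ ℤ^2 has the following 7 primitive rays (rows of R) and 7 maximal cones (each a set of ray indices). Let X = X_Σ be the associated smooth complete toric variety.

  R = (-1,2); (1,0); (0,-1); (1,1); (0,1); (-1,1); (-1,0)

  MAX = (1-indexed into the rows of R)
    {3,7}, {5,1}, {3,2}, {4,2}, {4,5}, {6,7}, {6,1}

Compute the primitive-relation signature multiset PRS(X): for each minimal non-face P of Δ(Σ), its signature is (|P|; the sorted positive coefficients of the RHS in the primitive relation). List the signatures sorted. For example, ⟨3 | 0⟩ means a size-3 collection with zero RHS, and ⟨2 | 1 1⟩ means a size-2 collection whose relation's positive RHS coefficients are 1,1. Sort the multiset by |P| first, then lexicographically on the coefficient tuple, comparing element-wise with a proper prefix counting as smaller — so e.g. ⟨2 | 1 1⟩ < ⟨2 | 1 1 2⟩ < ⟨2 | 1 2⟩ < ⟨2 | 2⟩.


Δ(Σ) — 7 vertices, 14 min non-faces:

  P = {2,7}:  v_{2} + v_{7} = 0 — sig = ⟨2 | 0⟩
  P = {3,5}:  v_{3} + v_{5} = 0 — sig = ⟨2 | 0⟩
  P = {1,3}:  v_{1} + v_{3} = v_{6} — sig = ⟨2 | 1⟩
  P = {2,5}:  v_{2} + v_{5} = v_{4} — sig = ⟨2 | 1⟩
  P = {2,6}:  v_{2} + v_{6} = v_{5} — sig = ⟨2 | 1⟩
  P = {3,4}:  v_{3} + v_{4} = v_{2} — sig = ⟨2 | 1⟩
  P = {3,6}:  v_{3} + v_{6} = v_{7} — sig = ⟨2 | 1⟩
  P = {4,7}:  v_{4} + v_{7} = v_{5} — sig = ⟨2 | 1⟩
  P = {5,6}:  v_{5} + v_{6} = v_{1} — sig = ⟨2 | 1⟩
  P = {5,7}:  v_{5} + v_{7} = v_{6} — sig = ⟨2 | 1⟩
  P = {1,2}:  v_{1} + v_{2} = 2·v_{5} — sig = ⟨2 | 2⟩
  P = {1,7}:  v_{1} + v_{7} = 2·v_{6} — sig = ⟨2 | 2⟩
  P = {4,6}:  v_{4} + v_{6} = 2·v_{5} — sig = ⟨2 | 2⟩
  P = {1,4}:  v_{1} + v_{4} = 3·v_{5} — sig = ⟨2 | 3⟩

Sorted signature multiset PRS(X):
    ⟨2 | 0⟩
    ⟨2 | 0⟩
    ⟨2 | 1⟩
    ⟨2 | 1⟩
    ⟨2 | 1⟩
    ⟨2 | 1⟩
    ⟨2 | 1⟩
    ⟨2 | 1⟩
    ⟨2 | 1⟩
    ⟨2 | 1⟩
    ⟨2 | 2⟩
    ⟨2 | 2⟩
    ⟨2 | 2⟩
    ⟨2 | 3⟩


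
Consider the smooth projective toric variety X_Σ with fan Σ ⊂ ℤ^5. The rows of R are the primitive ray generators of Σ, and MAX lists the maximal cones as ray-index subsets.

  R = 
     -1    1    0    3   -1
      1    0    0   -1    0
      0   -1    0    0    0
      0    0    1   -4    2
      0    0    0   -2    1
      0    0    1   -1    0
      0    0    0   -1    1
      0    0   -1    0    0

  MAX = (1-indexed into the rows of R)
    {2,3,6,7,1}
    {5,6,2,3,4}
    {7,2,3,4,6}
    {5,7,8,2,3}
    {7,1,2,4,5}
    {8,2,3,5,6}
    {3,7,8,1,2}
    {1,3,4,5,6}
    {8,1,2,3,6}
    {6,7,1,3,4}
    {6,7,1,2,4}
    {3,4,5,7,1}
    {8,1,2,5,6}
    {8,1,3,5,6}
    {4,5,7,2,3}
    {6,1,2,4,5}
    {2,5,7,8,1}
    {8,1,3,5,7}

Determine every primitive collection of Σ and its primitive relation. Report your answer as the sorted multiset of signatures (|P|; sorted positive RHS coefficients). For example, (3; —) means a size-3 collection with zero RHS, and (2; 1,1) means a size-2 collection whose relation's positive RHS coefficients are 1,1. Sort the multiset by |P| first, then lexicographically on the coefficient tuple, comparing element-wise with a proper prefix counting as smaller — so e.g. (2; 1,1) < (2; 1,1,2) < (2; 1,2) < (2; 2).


Primitive collections (5):

  P = {4,8}:  v_{4} + v_{8} = 2·v_{5} — sig = (2; 2)
  P = {5,6,7}:  v_{5} + v_{6} + v_{7} = v_{4} — sig = (3; 1)
  P = {6,7,8}:  v_{6} + v_{7} + v_{8} = v_{5} — sig = (3; 1)
  P = {1,2,3,5}:  v_{1} + v_{2} + v_{3} + v_{5} = 0 — sig = (4; —)
  P = {1,2,3,4}:  v_{1} + v_{2} + v_{3} + v_{4} = v_{6} + v_{7} — sig = (4; 1,1)

so the primitive-relation signature multiset is
{ (2; 2),  (3; 1) ×2,  (4; —),  (4; 1,1) }


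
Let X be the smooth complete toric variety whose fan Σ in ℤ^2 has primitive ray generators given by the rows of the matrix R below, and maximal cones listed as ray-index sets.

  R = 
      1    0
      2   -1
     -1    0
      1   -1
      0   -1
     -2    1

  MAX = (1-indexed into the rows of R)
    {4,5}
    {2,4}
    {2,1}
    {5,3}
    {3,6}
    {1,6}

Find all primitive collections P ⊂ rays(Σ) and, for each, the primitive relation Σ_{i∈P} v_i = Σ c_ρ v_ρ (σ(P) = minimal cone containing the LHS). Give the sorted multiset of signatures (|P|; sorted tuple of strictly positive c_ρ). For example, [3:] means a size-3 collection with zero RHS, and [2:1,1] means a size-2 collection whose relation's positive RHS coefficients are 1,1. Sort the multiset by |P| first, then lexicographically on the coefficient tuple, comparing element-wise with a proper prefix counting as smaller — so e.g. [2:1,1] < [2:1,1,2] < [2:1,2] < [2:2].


Primitive collections (9):

  P = {1,3}:  v_{1} + v_{3} = 0  ⇒ sig = [2:]
  P = {2,6}:  v_{2} + v_{6} = 0  ⇒ sig = [2:]
  P = {1,4}:  v_{1} + v_{4} = v_{2}  ⇒ sig = [2:1]
  P = {1,5}:  v_{1} + v_{5} = v_{4}  ⇒ sig = [2:1]
  P = {2,3}:  v_{2} + v_{3} = v_{4}  ⇒ sig = [2:1]
  P = {3,4}:  v_{3} + v_{4} = v_{5}  ⇒ sig = [2:1]
  P = {4,6}:  v_{4} + v_{6} = v_{3}  ⇒ sig = [2:1]
  P = {2,5}:  v_{2} + v_{5} = 2·v_{4}  ⇒ sig = [2:2]
  P = {5,6}:  v_{5} + v_{6} = 2·v_{3}  ⇒ sig = [2:2]

Signatures (|P|; sorted positive RHS coefficients), sorted:
    |P|=2: 9 collections, coeffs (), (), (1), (1), (1), (1), (1), (2), (2)


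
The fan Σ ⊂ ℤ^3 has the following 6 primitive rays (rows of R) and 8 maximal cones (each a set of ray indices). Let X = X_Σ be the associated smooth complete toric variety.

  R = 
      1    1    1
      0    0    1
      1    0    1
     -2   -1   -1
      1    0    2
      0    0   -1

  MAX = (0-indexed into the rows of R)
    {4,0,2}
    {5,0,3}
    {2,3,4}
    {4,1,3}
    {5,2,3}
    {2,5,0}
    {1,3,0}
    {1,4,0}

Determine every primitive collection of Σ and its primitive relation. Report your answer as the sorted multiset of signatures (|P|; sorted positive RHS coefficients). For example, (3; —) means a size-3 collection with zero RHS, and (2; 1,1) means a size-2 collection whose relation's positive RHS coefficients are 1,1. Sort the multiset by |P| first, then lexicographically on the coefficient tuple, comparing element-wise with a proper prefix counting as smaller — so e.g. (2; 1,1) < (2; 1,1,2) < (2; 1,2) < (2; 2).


Σ has 5 primitive collections:

  P = {1,5}:  v_{1} + v_{5} = 0  ⇒ sig = (2; —)
  P = {1,2}:  v_{1} + v_{2} = v_{4}  ⇒ sig = (2; 1)
  P = {4,5}:  v_{4} + v_{5} = v_{2}  ⇒ sig = (2; 1)
  P = {0,2,3}:  v_{0} + v_{2} + v_{3} = v_{1}  ⇒ sig = (3; 1)
  P = {0,3,4}:  v_{0} + v_{3} + v_{4} = 2·v_{1}  ⇒ sig = (3; 2)

Sorted signature multiset PRS(X):
    (2; —)
    (2; 1)
    (2; 1)
    (3; 1)
    (3; 2)


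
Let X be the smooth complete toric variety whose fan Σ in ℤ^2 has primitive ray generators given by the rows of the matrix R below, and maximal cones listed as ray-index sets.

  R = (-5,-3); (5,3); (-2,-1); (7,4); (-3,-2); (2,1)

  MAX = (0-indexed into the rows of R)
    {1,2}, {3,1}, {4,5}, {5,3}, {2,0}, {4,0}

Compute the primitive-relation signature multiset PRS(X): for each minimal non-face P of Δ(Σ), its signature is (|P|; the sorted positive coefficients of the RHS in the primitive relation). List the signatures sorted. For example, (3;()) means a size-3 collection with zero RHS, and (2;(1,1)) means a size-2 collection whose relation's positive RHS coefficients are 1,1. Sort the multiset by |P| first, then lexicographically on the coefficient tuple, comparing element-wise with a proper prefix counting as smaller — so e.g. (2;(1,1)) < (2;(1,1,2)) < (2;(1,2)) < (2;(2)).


|primitive collections| = 9. Relations:

  • {0,1}:  v_{0} + v_{1} = 0  ⇒ sig = (2;())
  • {2,5}:  v_{2} + v_{5} = 0  ⇒ sig = (2;())
  • {0,3}:  v_{0} + v_{3} = v_{5}  ⇒ sig = (2;(1))
  • {0,5}:  v_{0} + v_{5} = v_{4}  ⇒ sig = (2;(1))
  • {1,4}:  v_{1} + v_{4} = v_{5}  ⇒ sig = (2;(1))
  • {1,5}:  v_{1} + v_{5} = v_{3}  ⇒ sig = (2;(1))
  • {2,3}:  v_{2} + v_{3} = v_{1}  ⇒ sig = (2;(1))
  • {2,4}:  v_{2} + v_{4} = v_{0}  ⇒ sig = (2;(1))
  • {3,4}:  v_{3} + v_{4} = 2·v_{5}  ⇒ sig = (2;(2))

Signatures (|P|; sorted positive RHS coefficients), sorted:
{ (2;()) ×2,  (2;(1)) ×6,  (2;(2)) }


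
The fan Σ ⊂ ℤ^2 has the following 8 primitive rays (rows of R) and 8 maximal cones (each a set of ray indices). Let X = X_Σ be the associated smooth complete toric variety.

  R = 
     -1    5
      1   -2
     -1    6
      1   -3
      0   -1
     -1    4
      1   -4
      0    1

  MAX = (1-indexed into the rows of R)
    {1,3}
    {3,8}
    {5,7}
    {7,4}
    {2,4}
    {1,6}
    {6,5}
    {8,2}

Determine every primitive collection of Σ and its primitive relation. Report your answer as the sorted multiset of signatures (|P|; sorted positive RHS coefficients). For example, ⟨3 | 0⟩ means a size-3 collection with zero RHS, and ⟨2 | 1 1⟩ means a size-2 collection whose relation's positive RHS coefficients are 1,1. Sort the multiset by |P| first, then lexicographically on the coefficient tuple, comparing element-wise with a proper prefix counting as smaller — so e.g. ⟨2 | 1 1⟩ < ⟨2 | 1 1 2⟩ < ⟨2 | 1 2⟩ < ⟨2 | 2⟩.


Minimal non-faces — 20 found among 8 rays, 8 max cones:

  P={5,8}:  v_{5} + v_{8} = 0  so sig = ⟨2 | 0⟩
  P={6,7}:  v_{6} + v_{7} = 0  so sig = ⟨2 | 0⟩
  P={1,5}:  v_{1} + v_{5} = v_{6}  so sig = ⟨2 | 1⟩
  P={1,7}:  v_{1} + v_{7} = v_{8}  so sig = ⟨2 | 1⟩
  P={1,8}:  v_{1} + v_{8} = v_{3}  so sig = ⟨2 | 1⟩
  P={2,5}:  v_{2} + v_{5} = v_{4}  so sig = ⟨2 | 1⟩
  P={3,5}:  v_{3} + v_{5} = v_{1}  so sig = ⟨2 | 1⟩
  P={4,5}:  v_{4} + v_{5} = v_{7}  so sig = ⟨2 | 1⟩
  P={4,6}:  v_{4} + v_{6} = v_{8}  so sig = ⟨2 | 1⟩
  P={4,8}:  v_{4} + v_{8} = v_{2}  so sig = ⟨2 | 1⟩
  P={6,8}:  v_{6} + v_{8} = v_{1}  so sig = ⟨2 | 1⟩
  P={7,8}:  v_{7} + v_{8} = v_{4}  so sig = ⟨2 | 1⟩
  P={1,4}:  v_{1} + v_{4} = 2·v_{8}  so sig = ⟨2 | 2⟩
  P={2,6}:  v_{2} + v_{6} = 2·v_{8}  so sig = ⟨2 | 2⟩
  P={2,7}:  v_{2} + v_{7} = 2·v_{4}  so sig = ⟨2 | 2⟩
  P={3,6}:  v_{3} + v_{6} = 2·v_{1}  so sig = ⟨2 | 2⟩
  P={3,7}:  v_{3} + v_{7} = 2·v_{8}  so sig = ⟨2 | 2⟩
  P={1,2}:  v_{1} + v_{2} = 3·v_{8}  so sig = ⟨2 | 3⟩
  P={3,4}:  v_{3} + v_{4} = 3·v_{8}  so sig = ⟨2 | 3⟩
  P={2,3}:  v_{2} + v_{3} = 4·v_{8}  so sig = ⟨2 | 4⟩

Signatures (|P|; sorted positive RHS coefficients), sorted:
    |P|=2: 20 collections, coeffs (), (), (1), (1), (1), (1), (1), (1), (1), (1), (1), (1), (2), (2), (2), (2), (2), (3), (3), (4)


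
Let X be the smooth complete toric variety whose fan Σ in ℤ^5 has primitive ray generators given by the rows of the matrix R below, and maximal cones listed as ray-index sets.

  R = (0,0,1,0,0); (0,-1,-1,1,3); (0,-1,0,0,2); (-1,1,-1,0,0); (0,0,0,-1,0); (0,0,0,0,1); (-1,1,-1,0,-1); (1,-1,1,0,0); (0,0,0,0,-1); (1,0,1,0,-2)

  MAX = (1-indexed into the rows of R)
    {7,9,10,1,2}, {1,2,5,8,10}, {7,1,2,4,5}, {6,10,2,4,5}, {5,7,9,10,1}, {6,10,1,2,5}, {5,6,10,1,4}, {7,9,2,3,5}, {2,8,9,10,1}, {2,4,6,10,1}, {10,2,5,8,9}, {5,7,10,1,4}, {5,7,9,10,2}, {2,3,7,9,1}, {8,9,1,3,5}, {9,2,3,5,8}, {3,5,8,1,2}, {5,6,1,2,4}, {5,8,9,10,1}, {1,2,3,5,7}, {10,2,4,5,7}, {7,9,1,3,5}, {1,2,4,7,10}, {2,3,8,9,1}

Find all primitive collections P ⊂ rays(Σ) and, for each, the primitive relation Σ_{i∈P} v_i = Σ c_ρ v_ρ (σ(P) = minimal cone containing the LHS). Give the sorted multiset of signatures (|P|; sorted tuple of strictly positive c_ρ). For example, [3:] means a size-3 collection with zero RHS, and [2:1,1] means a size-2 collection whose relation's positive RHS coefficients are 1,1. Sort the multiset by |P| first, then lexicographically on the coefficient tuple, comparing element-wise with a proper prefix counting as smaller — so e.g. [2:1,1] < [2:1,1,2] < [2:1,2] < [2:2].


12 minimal non-faces of Δ(Σ) (on 10 rays):

  • {4,8}:  v_{4} + v_{8} = 0  ⟹  sig = [2:]
  • {6,9}:  v_{6} + v_{9} = 0  ⟹  sig = [2:]
  • {3,10}:  v_{3} + v_{10} = v_{8}  ⟹  sig = [2:1]
  • {4,9}:  v_{4} + v_{9} = v_{7}  ⟹  sig = [2:1]
  • {6,7}:  v_{6} + v_{7} = v_{4}  ⟹  sig = [2:1]
  • {7,8}:  v_{7} + v_{8} = v_{9}  ⟹  sig = [2:1]
  • {3,6}:  v_{3} + v_{6} = v_{1} + v_{2} + v_{5}  ⟹  sig = [2:1,1,1]
  • {3,4}:  v_{3} + v_{4} = v_{1} + v_{2} + v_{5} + v_{7}  ⟹  sig = [2:1,1,1,1]
  • {6,8}:  v_{6} + v_{8} = v_{1} + v_{2} + v_{5} + v_{10}  ⟹  sig = [2:1,1,1,1]
  • {1,2,5,9}:  v_{1} + v_{2} + v_{5} + v_{9} = v_{3}  ⟹  sig = [4:1]
  • {1,2,5,7,10}:  v_{1} + v_{2} + v_{5} + v_{7} + v_{10} = 0  ⟹  sig = [5:]
  • {1,2,4,5,10}:  v_{1} + v_{2} + v_{4} + v_{5} + v_{10} = v_{6}  ⟹  sig = [5:1]

Signatures (|P|; sorted positive RHS coefficients), sorted:
{ [2:] ×2,  [2:1] ×4,  [2:1,1,1],  [2:1,1,1,1] ×2,  [4:1],  [5:],  [5:1] }


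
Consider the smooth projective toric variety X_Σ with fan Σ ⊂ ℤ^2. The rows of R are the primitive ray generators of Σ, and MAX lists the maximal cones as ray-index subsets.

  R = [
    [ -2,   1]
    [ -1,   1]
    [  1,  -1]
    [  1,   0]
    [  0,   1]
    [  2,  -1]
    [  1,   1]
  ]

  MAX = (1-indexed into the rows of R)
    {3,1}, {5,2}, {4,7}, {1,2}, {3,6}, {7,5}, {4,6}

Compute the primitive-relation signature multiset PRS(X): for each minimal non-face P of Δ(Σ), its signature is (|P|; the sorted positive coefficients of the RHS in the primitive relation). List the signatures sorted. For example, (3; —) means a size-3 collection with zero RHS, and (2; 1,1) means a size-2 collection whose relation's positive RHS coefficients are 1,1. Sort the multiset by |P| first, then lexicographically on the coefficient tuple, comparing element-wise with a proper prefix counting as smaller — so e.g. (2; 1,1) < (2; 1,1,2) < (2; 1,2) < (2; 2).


14 collections generate NE(X_Σ); each relation:

  P={1,6}:  v_{1} + v_{6} = 0  ⟹  sig = (2; —)
  P={2,3}:  v_{2} + v_{3} = 0  ⟹  sig = (2; —)
  P={1,4}:  v_{1} + v_{4} = v_{2}  ⟹  sig = (2; 1)
  P={2,4}:  v_{2} + v_{4} = v_{5}  ⟹  sig = (2; 1)
  P={2,6}:  v_{2} + v_{6} = v_{4}  ⟹  sig = (2; 1)
  P={3,4}:  v_{3} + v_{4} = v_{6}  ⟹  sig = (2; 1)
  P={3,5}:  v_{3} + v_{5} = v_{4}  ⟹  sig = (2; 1)
  P={4,5}:  v_{4} + v_{5} = v_{7}  ⟹  sig = (2; 1)
  P={1,7}:  v_{1} + v_{7} = v_{2} + v_{5}  ⟹  sig = (2; 1,1)
  P={1,5}:  v_{1} + v_{5} = 2·v_{2}  ⟹  sig = (2; 2)
  P={2,7}:  v_{2} + v_{7} = 2·v_{5}  ⟹  sig = (2; 2)
  P={3,7}:  v_{3} + v_{7} = 2·v_{4}  ⟹  sig = (2; 2)
  P={5,6}:  v_{5} + v_{6} = 2·v_{4}  ⟹  sig = (2; 2)
  P={6,7}:  v_{6} + v_{7} = 3·v_{4}  ⟹  sig = (2; 3)

Hence PRS(X_Σ) =
    (2; —)
    (2; —)
    (2; 1)
    (2; 1)
    (2; 1)
    (2; 1)
    (2; 1)
    (2; 1)
    (2; 1,1)
    (2; 2)
    (2; 2)
    (2; 2)
    (2; 2)
    (2; 3)


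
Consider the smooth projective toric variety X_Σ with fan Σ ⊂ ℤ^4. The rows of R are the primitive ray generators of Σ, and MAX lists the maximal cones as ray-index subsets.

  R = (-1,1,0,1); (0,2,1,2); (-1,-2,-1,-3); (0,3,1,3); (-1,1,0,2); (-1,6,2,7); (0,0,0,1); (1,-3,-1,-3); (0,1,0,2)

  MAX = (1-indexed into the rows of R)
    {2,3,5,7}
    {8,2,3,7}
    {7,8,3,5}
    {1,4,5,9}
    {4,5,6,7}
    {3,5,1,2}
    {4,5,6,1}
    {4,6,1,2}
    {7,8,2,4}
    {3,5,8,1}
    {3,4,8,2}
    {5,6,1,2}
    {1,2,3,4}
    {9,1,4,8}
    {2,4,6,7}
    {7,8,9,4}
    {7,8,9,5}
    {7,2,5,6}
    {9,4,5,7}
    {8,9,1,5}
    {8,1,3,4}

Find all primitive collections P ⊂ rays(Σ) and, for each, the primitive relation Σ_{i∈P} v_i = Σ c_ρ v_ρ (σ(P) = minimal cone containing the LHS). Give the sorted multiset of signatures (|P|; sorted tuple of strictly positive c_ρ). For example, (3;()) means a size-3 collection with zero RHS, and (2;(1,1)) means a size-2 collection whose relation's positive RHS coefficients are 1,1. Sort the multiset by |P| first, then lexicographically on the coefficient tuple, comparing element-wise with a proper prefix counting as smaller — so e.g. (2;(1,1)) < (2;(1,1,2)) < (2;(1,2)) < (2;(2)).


Primitive collections (12):

  P = {1,7}:  v_{1} + v_{7} = v_{5} — sig = (2;(1))
  P = {2,9}:  v_{2} + v_{9} = v_{4} + v_{7} — sig = (2;(1,1))
  P = {6,8}:  v_{6} + v_{8} = v_{4} + v_{7} — sig = (2;(1,1))
  P = {6,9}:  v_{6} + v_{9} = 2·v_{4} + v_{5} + v_{7} — sig = (2;(1,1,2))
  P = {3,6}:  v_{3} + v_{6} = 2·v_{1} + v_{2} — sig = (2;(1,2))
  P = {3,9}:  v_{3} + v_{9} = 2·v_{1} + v_{8} — sig = (2;(1,2))
  P = {1,2,8}:  v_{1} + v_{2} + v_{8} = 0 — sig = (3;())
  P = {2,4,5}:  v_{2} + v_{4} + v_{5} = v_{6} — sig = (3;(1))
  P = {2,5,8}:  v_{2} + v_{5} + v_{8} = v_{7} — sig = (3;(1))
  P = {3,4,7}:  v_{3} + v_{4} + v_{7} = v_{1} — sig = (3;(1))
  P = {4,5,8}:  v_{4} + v_{5} + v_{8} = v_{9} — sig = (3;(1))
  P = {3,4,5}:  v_{3} + v_{4} + v_{5} = 2·v_{1} — sig = (3;(2))

Hence PRS(X_Σ) =
    |P|=2: 6 collections, coeffs (1), (1,1), (1,1), (1,1,2), (1,2), (1,2)
    |P|=3: 6 collections, coeffs (), (1), (1), (1), (1), (2)


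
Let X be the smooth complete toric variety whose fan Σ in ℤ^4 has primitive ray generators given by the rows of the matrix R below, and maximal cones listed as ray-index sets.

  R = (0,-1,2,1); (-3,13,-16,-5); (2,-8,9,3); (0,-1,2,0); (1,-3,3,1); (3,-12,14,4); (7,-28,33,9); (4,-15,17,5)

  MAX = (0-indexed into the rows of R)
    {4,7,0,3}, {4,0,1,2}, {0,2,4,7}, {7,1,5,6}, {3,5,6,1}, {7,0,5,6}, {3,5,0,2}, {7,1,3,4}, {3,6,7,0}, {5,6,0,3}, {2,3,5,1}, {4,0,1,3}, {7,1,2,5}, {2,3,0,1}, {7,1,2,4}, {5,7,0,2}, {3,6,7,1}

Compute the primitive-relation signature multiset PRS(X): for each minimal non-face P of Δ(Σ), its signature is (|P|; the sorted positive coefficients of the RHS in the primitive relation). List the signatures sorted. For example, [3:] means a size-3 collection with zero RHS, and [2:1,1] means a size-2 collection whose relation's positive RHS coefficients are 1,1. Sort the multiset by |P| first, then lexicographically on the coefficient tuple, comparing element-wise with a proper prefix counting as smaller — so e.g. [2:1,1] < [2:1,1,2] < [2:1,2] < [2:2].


Σ has 9 primitive collections:

  P={4,5}:  v_{4} + v_{5} = v_{7} ; sig = [2:1]
  P={4,6}:  v_{4} + v_{6} = v_{3} + 2·v_{7} ; sig = [2:1,2]
  P={2,6}:  v_{2} + v_{6} = 3·v_{5} ; sig = [2:3]
  P={0,1,5}:  v_{0} + v_{1} + v_{5} = 0 ; sig = [3:]
  P={0,1,7}:  v_{0} + v_{1} + v_{7} = v_{4} ; sig = [3:1]
  P={2,3,4}:  v_{2} + v_{3} + v_{4} = v_{5} ; sig = [3:1]
  P={3,5,7}:  v_{3} + v_{5} + v_{7} = v_{6} ; sig = [3:1]
  P={0,1,6}:  v_{0} + v_{1} + v_{6} = v_{3} + v_{7} ; sig = [3:1,1]
  P={2,3,7}:  v_{2} + v_{3} + v_{7} = 2·v_{5} ; sig = [3:2]

Signatures (|P|; sorted positive RHS coefficients), sorted:
    [2:1]
    [2:1,2]
    [2:3]
    [3:]
    [3:1]
    [3:1]
    [3:1]
    [3:1,1]
    [3:2]


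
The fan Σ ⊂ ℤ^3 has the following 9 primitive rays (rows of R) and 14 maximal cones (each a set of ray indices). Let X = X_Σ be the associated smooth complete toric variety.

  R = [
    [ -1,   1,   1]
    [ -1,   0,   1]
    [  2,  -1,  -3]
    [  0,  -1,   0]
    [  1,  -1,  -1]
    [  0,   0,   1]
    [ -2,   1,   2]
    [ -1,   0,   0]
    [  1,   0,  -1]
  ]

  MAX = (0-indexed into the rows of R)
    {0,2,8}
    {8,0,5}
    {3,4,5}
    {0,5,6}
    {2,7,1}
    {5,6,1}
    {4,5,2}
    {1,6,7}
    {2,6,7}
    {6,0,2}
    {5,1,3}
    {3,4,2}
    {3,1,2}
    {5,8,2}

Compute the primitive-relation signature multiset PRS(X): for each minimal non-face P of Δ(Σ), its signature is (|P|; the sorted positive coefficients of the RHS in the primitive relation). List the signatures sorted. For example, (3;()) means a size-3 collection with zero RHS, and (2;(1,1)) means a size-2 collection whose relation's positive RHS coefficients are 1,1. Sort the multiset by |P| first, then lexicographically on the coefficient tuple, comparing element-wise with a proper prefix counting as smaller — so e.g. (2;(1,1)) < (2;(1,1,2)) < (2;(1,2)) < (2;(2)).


Δ(Σ) — 9 vertices, 20 min non-faces:

  P={0,4}:  v_{0} + v_{4} = 0  →  sig = (2;())
  P={1,8}:  v_{1} + v_{8} = 0  →  sig = (2;())
  P={0,1}:  v_{0} + v_{1} = v_{6}  →  sig = (2;(1))
  P={0,3}:  v_{0} + v_{3} = v_{1}  →  sig = (2;(1))
  P={1,4}:  v_{1} + v_{4} = v_{3}  →  sig = (2;(1))
  P={3,8}:  v_{3} + v_{8} = v_{4}  →  sig = (2;(1))
  P={4,6}:  v_{4} + v_{6} = v_{1}  →  sig = (2;(1))
  P={5,7}:  v_{5} + v_{7} = v_{1}  →  sig = (2;(1))
  P={6,8}:  v_{6} + v_{8} = v_{0}  →  sig = (2;(1))
  P={4,8}:  v_{4} + v_{8} = v_{2} + v_{5}  →  sig = (2;(1,1))
  P={7,8}:  v_{7} + v_{8} = v_{2} + v_{6}  →  sig = (2;(1,1))
  P={0,7}:  v_{0} + v_{7} = v_{2} + 2·v_{6}  →  sig = (2;(1,2))
  P={4,7}:  v_{4} + v_{7} = 2·v_{1} + v_{2}  →  sig = (2;(1,2))
  P={3,7}:  v_{3} + v_{7} = 3·v_{1} + v_{2}  →  sig = (2;(1,3))
  P={3,6}:  v_{3} + v_{6} = 2·v_{1}  →  sig = (2;(2))
  P={2,5,6}:  v_{2} + v_{5} + v_{6} = 0  →  sig = (3;())
  P={0,2,5}:  v_{0} + v_{2} + v_{5} = v_{8}  →  sig = (3;(1))
  P={1,2,5}:  v_{1} + v_{2} + v_{5} = v_{4}  →  sig = (3;(1))
  P={1,2,6}:  v_{1} + v_{2} + v_{6} = v_{7}  →  sig = (3;(1))
  P={2,3,5}:  v_{2} + v_{3} + v_{5} = 2·v_{4}  →  sig = (3;(2))

so the primitive-relation signature multiset is
    |P|=2: 15 collections, coeffs (), (), (1), (1), (1), (1), (1), (1), (1), (1,1), (1,1), (1,2), (1,2), (1,3), (2)
    |P|=3: 5 collections, coeffs (), (1), (1), (1), (2)


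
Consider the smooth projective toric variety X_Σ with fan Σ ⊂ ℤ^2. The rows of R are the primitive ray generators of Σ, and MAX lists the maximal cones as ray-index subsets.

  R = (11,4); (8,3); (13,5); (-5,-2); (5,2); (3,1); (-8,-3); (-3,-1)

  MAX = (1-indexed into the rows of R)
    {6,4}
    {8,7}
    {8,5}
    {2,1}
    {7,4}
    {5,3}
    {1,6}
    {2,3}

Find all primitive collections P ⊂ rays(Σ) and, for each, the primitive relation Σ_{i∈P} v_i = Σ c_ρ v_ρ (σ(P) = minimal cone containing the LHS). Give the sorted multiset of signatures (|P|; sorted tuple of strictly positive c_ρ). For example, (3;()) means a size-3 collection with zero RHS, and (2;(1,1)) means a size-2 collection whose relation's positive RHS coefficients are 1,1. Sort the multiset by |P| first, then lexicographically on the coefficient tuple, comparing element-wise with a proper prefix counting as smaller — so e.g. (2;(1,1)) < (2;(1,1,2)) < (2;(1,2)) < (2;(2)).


20 collections generate NE(X_Σ); each relation:

  P = {2,7}:  v_{2} + v_{7} = 0  →  sig = (2;())
  P = {4,5}:  v_{4} + v_{5} = 0  →  sig = (2;())
  P = {6,8}:  v_{6} + v_{8} = 0  →  sig = (2;())
  P = {1,7}:  v_{1} + v_{7} = v_{6}  →  sig = (2;(1))
  P = {1,8}:  v_{1} + v_{8} = v_{2}  →  sig = (2;(1))
  P = {2,4}:  v_{2} + v_{4} = v_{6}  →  sig = (2;(1))
  P = {2,5}:  v_{2} + v_{5} = v_{3}  →  sig = (2;(1))
  P = {2,6}:  v_{2} + v_{6} = v_{1}  →  sig = (2;(1))
  P = {2,8}:  v_{2} + v_{8} = v_{5}  →  sig = (2;(1))
  P = {3,4}:  v_{3} + v_{4} = v_{2}  →  sig = (2;(1))
  P = {3,7}:  v_{3} + v_{7} = v_{5}  →  sig = (2;(1))
  P = {4,8}:  v_{4} + v_{8} = v_{7}  →  sig = (2;(1))
  P = {5,6}:  v_{5} + v_{6} = v_{2}  →  sig = (2;(1))
  P = {5,7}:  v_{5} + v_{7} = v_{8}  →  sig = (2;(1))
  P = {6,7}:  v_{6} + v_{7} = v_{4}  →  sig = (2;(1))
  P = {1,4}:  v_{1} + v_{4} = 2·v_{6}  →  sig = (2;(2))
  P = {1,5}:  v_{1} + v_{5} = 2·v_{2}  →  sig = (2;(2))
  P = {3,6}:  v_{3} + v_{6} = 2·v_{2}  →  sig = (2;(2))
  P = {3,8}:  v_{3} + v_{8} = 2·v_{5}  →  sig = (2;(2))
  P = {1,3}:  v_{1} + v_{3} = 3·v_{2}  →  sig = (2;(3))

so the primitive-relation signature multiset is
    (2;())
    (2;())
    (2;())
    (2;(1))
    (2;(1))
    (2;(1))
    (2;(1))
    (2;(1))
    (2;(1))
    (2;(1))
    (2;(1))
    (2;(1))
    (2;(1))
    (2;(1))
    (2;(1))
    (2;(2))
    (2;(2))
    (2;(2))
    (2;(2))
    (2;(3))


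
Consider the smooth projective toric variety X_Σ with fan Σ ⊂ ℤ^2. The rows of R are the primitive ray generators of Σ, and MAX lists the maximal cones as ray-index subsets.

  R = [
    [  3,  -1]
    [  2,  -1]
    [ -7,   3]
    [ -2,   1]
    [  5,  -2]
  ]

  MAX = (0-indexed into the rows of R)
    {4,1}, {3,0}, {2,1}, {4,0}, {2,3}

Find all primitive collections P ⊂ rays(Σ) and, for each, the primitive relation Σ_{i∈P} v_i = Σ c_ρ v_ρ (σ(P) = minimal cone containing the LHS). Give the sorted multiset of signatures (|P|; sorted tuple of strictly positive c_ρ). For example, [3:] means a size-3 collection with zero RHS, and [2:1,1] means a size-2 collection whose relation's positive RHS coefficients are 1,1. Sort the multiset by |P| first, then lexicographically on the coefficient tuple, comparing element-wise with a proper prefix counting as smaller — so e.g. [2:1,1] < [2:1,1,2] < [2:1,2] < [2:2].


Δ(Σ) — 5 vertices, 5 min non-faces:

  P={1,3}:  v_{1} + v_{3} = 0 ; sig = [2:]
  P={0,1}:  v_{0} + v_{1} = v_{4} ; sig = [2:1]
  P={2,4}:  v_{2} + v_{4} = v_{3} ; sig = [2:1]
  P={3,4}:  v_{3} + v_{4} = v_{0} ; sig = [2:1]
  P={0,2}:  v_{0} + v_{2} = 2·v_{3} ; sig = [2:2]

so the primitive-relation signature multiset is
    [2:]
    [2:1]
    [2:1]
    [2:1]
    [2:2]
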